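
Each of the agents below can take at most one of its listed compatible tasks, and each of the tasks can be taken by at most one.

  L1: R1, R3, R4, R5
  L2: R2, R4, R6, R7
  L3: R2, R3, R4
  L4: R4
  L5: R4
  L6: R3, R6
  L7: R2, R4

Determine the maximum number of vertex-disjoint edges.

Unit-capacity flow: source→left, listed edges, right→sink; max matching = max flow.
Augmenting path L1→R1 (+1); matched 1.
Augmenting path L2→R2 (+1); matched 2.
Augmenting path L3→R3 (+1); matched 3.
Augmenting path L4→R4 (+1); matched 4.
Augmenting path L6→R6 (+1); matched 5.
Augmenting path L7→R2→L2→R7 (+1); matched 6.
No augmenting path remains; maximum matching = 6.
König certificate: {L1, L2, L3, L6, L7, R4} is a vertex cover of size 6 (every listed pair touches it), so no matching can be larger.

6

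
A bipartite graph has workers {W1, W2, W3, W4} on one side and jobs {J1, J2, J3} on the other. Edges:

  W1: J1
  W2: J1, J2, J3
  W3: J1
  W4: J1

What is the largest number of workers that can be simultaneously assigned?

Unit-capacity flow: source→left, listed edges, right→sink; max matching = max flow.
Augmenting path W1→J1 (+1); matched 1.
Augmenting path W2→J2 (+1); matched 2.
No augmenting path remains; maximum matching = 2.
König certificate: {W2, J1} is a vertex cover of size 2 (every listed pair touches it), so no matching can be larger.

2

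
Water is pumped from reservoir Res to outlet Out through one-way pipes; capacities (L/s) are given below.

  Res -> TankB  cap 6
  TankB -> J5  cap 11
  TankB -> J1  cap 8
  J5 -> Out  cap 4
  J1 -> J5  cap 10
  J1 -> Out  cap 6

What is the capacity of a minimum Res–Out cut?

6

Augment Res→TankB→J5→Out: bottleneck 4, flow now 4.
Augment Res→TankB→J1→Out: bottleneck 2, flow now 6.
No augmenting path remains; maximum flow = 6.
By max-flow min-cut, the minimum cut capacity equals the max flow.
In the residual graph, reachable from Res: {Res}.
Min-cut edges: Res→TankB (6); capacity 6 = 6.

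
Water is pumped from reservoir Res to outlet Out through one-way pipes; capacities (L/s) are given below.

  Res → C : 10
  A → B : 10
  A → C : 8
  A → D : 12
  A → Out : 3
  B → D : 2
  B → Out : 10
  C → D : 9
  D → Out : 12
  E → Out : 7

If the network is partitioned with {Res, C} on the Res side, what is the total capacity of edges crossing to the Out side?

9

Edges leaving {Res, C}: C→D (9).
Cut capacity = 9 = 9.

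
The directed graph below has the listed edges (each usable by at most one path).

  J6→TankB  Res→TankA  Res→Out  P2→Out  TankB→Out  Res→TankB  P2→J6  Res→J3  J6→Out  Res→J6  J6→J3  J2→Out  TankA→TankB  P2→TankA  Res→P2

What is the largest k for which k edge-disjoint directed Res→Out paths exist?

4

Assign every edge capacity 1; by Menger, the answer equals the max flow.
Path Res→Out (+1); total 1.
Path Res→TankB→Out (+1); total 2.
Path Res→J6→Out (+1); total 3.
Path Res→P2→Out (+1); total 4.
No residual Res→Out path; max flow = 4.
Certifying cut of size 4: {Res→J6, Res→Out, Res→P2, TankB→Out}.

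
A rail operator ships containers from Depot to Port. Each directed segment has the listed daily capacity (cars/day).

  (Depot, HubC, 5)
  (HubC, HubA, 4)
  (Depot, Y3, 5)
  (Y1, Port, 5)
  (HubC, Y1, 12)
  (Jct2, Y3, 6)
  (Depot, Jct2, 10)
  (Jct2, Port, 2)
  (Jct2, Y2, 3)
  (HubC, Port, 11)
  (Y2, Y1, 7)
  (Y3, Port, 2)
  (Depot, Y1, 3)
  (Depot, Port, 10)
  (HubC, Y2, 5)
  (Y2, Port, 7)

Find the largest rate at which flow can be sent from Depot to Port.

25

Augment Depot→Port: bottleneck 10, flow now 10.
Augment Depot→HubC→Port: bottleneck 5, flow now 15.
Augment Depot→Jct2→Port: bottleneck 2, flow now 17.
Augment Depot→Y3→Port: bottleneck 2, flow now 19.
Augment Depot→Y1→Port: bottleneck 3, flow now 22.
Augment Depot→Jct2→Y2→Port: bottleneck 3, flow now 25.
No augmenting path remains; maximum flow = 25.
In the residual graph, reachable from Depot: {Depot, Jct2, Y3}.
Min-cut edges: Depot→HubC (5), Depot→Y1 (3), Depot→Port (10), Jct2→Y2 (3), Jct2→Port (2), Y3→Port (2); capacity 5 + 3 + 10 + 3 + 2 + 2 = 25.
This cut is saturated, so no flow can exceed 25.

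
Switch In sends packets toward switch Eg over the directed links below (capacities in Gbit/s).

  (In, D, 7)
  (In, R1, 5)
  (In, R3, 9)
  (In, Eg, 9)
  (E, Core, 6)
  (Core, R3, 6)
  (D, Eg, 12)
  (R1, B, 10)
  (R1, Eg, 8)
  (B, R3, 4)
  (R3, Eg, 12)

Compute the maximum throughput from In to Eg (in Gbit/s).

Augment In→Eg: bottleneck 9, flow now 9.
Augment In→D→Eg: bottleneck 7, flow now 16.
Augment In→R1→Eg: bottleneck 5, flow now 21.
Augment In→R3→Eg: bottleneck 9, flow now 30.
No augmenting path remains; maximum flow = 30.
In the residual graph, reachable from In: {In}.
Min-cut edges: In→D (7), In→R1 (5), In→R3 (9), In→Eg (9); capacity 7 + 5 + 9 + 9 = 30.
This cut is saturated, so no flow can exceed 30.

30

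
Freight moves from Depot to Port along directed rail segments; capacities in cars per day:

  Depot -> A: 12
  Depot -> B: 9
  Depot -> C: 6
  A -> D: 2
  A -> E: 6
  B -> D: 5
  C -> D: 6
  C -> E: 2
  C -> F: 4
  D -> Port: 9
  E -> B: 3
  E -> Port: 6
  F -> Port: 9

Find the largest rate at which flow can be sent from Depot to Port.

19

Augment Depot→A→D→Port: bottleneck 2, flow now 2.
Augment Depot→A→E→Port: bottleneck 6, flow now 8.
Augment Depot→B→D→Port: bottleneck 5, flow now 13.
Augment Depot→C→D→Port: bottleneck 2, flow now 15.
Augment Depot→C→F→Port: bottleneck 4, flow now 19.
No augmenting path remains; maximum flow = 19.
In the residual graph, reachable from Depot: {Depot, A, B}.
Min-cut edges: Depot→C (6), A→D (2), A→E (6), B→D (5); capacity 6 + 2 + 6 + 5 = 19.
This cut is saturated, so no flow can exceed 19.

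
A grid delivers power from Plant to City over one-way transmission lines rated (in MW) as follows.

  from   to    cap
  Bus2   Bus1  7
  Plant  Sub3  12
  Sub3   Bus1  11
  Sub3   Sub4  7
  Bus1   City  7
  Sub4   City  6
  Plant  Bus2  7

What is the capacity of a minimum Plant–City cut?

13

Augment Plant→Bus2→Bus1→City: bottleneck 7, flow now 7.
Augment Plant→Sub3→Sub4→City: bottleneck 6, flow now 13.
No augmenting path remains; maximum flow = 13.
By max-flow min-cut, the minimum cut capacity equals the max flow.
In the residual graph, reachable from Plant: {Plant, Bus2, Sub3, Sub4, Bus1}.
Min-cut edges: Sub4→City (6), Bus1→City (7); capacity 6 + 7 = 13.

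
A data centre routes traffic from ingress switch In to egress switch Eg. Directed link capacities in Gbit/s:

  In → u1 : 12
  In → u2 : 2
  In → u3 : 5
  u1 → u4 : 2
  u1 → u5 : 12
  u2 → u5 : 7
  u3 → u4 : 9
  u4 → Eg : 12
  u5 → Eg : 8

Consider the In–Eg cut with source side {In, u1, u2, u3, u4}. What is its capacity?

31

Edges leaving {In, u1, u2, u3, u4}: u1→u5 (12), u2→u5 (7), u4→Eg (12).
Cut capacity = 12 + 7 + 12 = 31.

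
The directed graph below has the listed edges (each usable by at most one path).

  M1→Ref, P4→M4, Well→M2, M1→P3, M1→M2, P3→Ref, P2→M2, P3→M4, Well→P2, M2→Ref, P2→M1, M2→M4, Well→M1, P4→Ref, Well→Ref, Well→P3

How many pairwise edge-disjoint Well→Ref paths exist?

4

Assign every edge capacity 1; by Menger, the answer equals the max flow.
Path Well→Ref (+1); total 1.
Path Well→M1→Ref (+1); total 2.
Path Well→M2→Ref (+1); total 3.
Path Well→P3→Ref (+1); total 4.
No residual Well→Ref path; max flow = 4.
Certifying cut of size 4: {M1→Ref, M2→Ref, P3→Ref, Well→Ref}.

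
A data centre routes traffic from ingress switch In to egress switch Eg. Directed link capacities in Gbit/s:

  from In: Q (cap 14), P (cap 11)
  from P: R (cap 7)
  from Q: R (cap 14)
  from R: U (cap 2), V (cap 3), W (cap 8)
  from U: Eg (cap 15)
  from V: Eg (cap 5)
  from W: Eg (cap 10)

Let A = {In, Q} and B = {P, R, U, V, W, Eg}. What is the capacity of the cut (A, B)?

25

Edges leaving {In, Q}: In→P (11), Q→R (14).
Cut capacity = 11 + 14 = 25.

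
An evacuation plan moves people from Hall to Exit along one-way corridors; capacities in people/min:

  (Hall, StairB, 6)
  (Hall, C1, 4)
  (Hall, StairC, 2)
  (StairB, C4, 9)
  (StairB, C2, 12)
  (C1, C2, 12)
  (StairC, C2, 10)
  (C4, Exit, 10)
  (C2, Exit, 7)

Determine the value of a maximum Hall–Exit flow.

Augment Hall→StairB→C4→Exit: bottleneck 6, flow now 6.
Augment Hall→C1→C2→Exit: bottleneck 4, flow now 10.
Augment Hall→StairC→C2→Exit: bottleneck 2, flow now 12.
No augmenting path remains; maximum flow = 12.
In the residual graph, reachable from Hall: {Hall}.
Min-cut edges: Hall→StairB (6), Hall→C1 (4), Hall→StairC (2); capacity 6 + 4 + 2 = 12.
This cut is saturated, so no flow can exceed 12.

12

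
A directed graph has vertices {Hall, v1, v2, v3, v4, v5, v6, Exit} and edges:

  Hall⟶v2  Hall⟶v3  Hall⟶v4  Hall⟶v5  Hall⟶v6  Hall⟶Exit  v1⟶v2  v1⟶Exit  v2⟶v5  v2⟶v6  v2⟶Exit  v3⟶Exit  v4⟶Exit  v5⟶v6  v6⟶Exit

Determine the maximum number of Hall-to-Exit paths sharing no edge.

Assign every edge capacity 1; by Menger, the answer equals the max flow.
Path Hall→Exit (+1); total 1.
Path Hall→v2→Exit (+1); total 2.
Path Hall→v3→Exit (+1); total 3.
Path Hall→v4→Exit (+1); total 4.
Path Hall→v6→Exit (+1); total 5.
No residual Hall→Exit path; max flow = 5.
Certifying cut of size 5: {Hall→Exit, Hall→v2, Hall→v3, Hall→v4, v6→Exit}.

5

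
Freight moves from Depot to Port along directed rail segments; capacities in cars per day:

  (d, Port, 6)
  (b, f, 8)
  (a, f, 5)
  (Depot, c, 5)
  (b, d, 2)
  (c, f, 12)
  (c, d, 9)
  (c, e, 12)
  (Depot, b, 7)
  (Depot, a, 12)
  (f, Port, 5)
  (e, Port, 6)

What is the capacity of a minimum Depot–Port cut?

12

Augment Depot→a→f→Port: bottleneck 5, flow now 5.
Augment Depot→b→d→Port: bottleneck 2, flow now 7.
Augment Depot→c→d→Port: bottleneck 4, flow now 11.
Augment Depot→c→e→Port: bottleneck 1, flow now 12.
No augmenting path remains; maximum flow = 12.
By max-flow min-cut, the minimum cut capacity equals the max flow.
In the residual graph, reachable from Depot: {Depot, a, b, f}.
Min-cut edges: Depot→c (5), b→d (2), f→Port (5); capacity 5 + 2 + 5 = 12.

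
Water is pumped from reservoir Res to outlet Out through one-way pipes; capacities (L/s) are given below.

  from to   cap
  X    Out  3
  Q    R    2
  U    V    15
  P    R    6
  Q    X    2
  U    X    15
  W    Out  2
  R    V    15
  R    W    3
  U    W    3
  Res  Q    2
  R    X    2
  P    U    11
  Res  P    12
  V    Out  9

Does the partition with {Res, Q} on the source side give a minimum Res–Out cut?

Given cut capacity: 12 + 2 + 2 = 16.
Augment Res→Q→X→Out: bottleneck 2, flow now 2.
Augment Res→P→R→V→Out: bottleneck 6, flow now 8.
Augment Res→P→U→V→Out: bottleneck 3, flow now 11.
Augment Res→P→U→W→Out: bottleneck 2, flow now 13.
Augment Res→P→U→X→Out: bottleneck 1, flow now 14.
No augmenting path remains; maximum flow = 14.
In the residual graph, reachable from Res: {Res}.
Min-cut edges: Res→P (12), Res→Q (2); capacity 12 + 2 = 14.
Cut capacity 16 exceeds the max flow 14, so it is not minimum.

No — its capacity is 16, but the minimum cut has capacity 14.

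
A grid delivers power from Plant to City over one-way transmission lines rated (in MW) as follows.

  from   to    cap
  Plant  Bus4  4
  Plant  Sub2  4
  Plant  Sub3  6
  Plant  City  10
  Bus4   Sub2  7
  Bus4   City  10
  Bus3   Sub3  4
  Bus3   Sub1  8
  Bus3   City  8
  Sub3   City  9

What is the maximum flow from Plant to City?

20

Augment Plant→City: bottleneck 10, flow now 10.
Augment Plant→Bus4→City: bottleneck 4, flow now 14.
Augment Plant→Sub3→City: bottleneck 6, flow now 20.
No augmenting path remains; maximum flow = 20.
In the residual graph, reachable from Plant: {Plant, Sub2}.
Min-cut edges: Plant→Bus4 (4), Plant→Sub3 (6), Plant→City (10); capacity 4 + 6 + 10 = 20.
This cut is saturated, so no flow can exceed 20.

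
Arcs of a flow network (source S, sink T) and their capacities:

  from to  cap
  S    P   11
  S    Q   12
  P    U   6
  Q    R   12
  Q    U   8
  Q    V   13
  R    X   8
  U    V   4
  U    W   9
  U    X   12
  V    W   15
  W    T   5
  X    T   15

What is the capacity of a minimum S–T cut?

Augment S→P→U→W→T: bottleneck 5, flow now 5.
Augment S→P→U→X→T: bottleneck 1, flow now 6.
Augment S→Q→R→X→T: bottleneck 8, flow now 14.
Augment S→Q→U→X→T: bottleneck 4, flow now 18.
No augmenting path remains; maximum flow = 18.
By max-flow min-cut, the minimum cut capacity equals the max flow.
In the residual graph, reachable from S: {S, P}.
Min-cut edges: S→Q (12), P→U (6); capacity 12 + 6 = 18.

18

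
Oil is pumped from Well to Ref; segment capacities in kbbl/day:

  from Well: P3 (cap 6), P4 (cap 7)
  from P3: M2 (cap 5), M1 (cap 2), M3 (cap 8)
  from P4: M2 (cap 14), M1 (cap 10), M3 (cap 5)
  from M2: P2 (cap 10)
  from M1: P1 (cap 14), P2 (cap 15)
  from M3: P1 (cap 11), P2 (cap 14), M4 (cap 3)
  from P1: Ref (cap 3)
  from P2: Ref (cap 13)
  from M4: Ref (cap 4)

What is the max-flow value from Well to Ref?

Augment Well→P3→M2→P2→Ref: bottleneck 5, flow now 5.
Augment Well→P3→M1→P1→Ref: bottleneck 1, flow now 6.
Augment Well→P4→M2→P2→Ref: bottleneck 5, flow now 11.
Augment Well→P4→M1→P1→Ref: bottleneck 2, flow now 13.
No augmenting path remains; maximum flow = 13.
In the residual graph, reachable from Well: {Well}.
Min-cut edges: Well→P3 (6), Well→P4 (7); capacity 6 + 7 = 13.
This cut is saturated, so no flow can exceed 13.

13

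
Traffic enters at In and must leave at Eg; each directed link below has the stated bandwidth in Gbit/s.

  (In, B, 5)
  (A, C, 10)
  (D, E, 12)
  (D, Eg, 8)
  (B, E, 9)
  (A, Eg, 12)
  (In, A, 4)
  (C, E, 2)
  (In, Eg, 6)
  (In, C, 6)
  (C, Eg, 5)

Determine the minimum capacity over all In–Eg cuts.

Augment In→Eg: bottleneck 6, flow now 6.
Augment In→A→Eg: bottleneck 4, flow now 10.
Augment In→C→Eg: bottleneck 5, flow now 15.
No augmenting path remains; maximum flow = 15.
By max-flow min-cut, the minimum cut capacity equals the max flow.
In the residual graph, reachable from In: {In, B, C, E}.
Min-cut edges: In→A (4), In→Eg (6), C→Eg (5); capacity 4 + 6 + 5 = 15.

15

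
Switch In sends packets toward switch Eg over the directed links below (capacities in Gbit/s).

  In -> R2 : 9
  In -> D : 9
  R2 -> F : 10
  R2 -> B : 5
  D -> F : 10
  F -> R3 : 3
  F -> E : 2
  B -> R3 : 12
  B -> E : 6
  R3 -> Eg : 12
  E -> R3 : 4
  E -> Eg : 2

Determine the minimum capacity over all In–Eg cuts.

10

Augment In→R2→F→R3→Eg: bottleneck 3, flow now 3.
Augment In→R2→F→E→Eg: bottleneck 2, flow now 5.
Augment In→R2→B→R3→Eg: bottleneck 4, flow now 9.
Augment In→D→F→R2→B→R3→Eg: bottleneck 1, flow now 10. (uses reverse residual edge)
No augmenting path remains; maximum flow = 10.
By max-flow min-cut, the minimum cut capacity equals the max flow.
In the residual graph, reachable from In: {In, R2, D, F}.
Min-cut edges: R2→B (5), F→R3 (3), F→E (2); capacity 5 + 3 + 2 = 10.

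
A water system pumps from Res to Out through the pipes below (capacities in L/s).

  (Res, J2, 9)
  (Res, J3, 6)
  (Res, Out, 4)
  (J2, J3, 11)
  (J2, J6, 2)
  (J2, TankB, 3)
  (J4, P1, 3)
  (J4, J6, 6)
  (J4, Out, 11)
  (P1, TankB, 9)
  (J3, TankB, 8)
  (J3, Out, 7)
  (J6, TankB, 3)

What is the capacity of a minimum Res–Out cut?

Augment Res→Out: bottleneck 4, flow now 4.
Augment Res→J3→Out: bottleneck 6, flow now 10.
Augment Res→J2→J3→Out: bottleneck 1, flow now 11.
No augmenting path remains; maximum flow = 11.
By max-flow min-cut, the minimum cut capacity equals the max flow.
In the residual graph, reachable from Res: {Res, J2, J3, J6, TankB}.
Min-cut edges: Res→Out (4), J3→Out (7); capacity 4 + 7 = 11.

11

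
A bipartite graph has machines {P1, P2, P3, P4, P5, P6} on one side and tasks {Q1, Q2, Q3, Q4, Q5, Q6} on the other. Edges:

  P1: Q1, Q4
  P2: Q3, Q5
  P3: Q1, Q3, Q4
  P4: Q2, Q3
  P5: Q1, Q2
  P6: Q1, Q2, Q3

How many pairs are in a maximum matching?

Unit-capacity flow: source→left, listed edges, right→sink; max matching = max flow.
Augmenting path P1→Q1 (+1); matched 1.
Augmenting path P2→Q3 (+1); matched 2.
Augmenting path P3→Q4 (+1); matched 3.
Augmenting path P4→Q2 (+1); matched 4.
Augmenting path P6→Q3→P2→Q5 (+1); matched 5.
No augmenting path remains; maximum matching = 5.
König certificate: {P2, Q1, Q2, Q3, Q4} is a vertex cover of size 5 (every listed pair touches it), so no matching can be larger.

5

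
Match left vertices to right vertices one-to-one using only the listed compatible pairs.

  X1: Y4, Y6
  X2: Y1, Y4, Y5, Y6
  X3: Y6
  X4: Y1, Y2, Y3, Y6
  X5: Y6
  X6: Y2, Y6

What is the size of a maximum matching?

Unit-capacity flow: source→left, listed edges, right→sink; max matching = max flow.
Augmenting path X1→Y4 (+1); matched 1.
Augmenting path X2→Y1 (+1); matched 2.
Augmenting path X3→Y6 (+1); matched 3.
Augmenting path X4→Y2 (+1); matched 4.
Augmenting path X6→Y2→X4→Y3 (+1); matched 5.
No augmenting path remains; maximum matching = 5.
König certificate: {X1, X2, X4, X6, Y6} is a vertex cover of size 5 (every listed pair touches it), so no matching can be larger.

5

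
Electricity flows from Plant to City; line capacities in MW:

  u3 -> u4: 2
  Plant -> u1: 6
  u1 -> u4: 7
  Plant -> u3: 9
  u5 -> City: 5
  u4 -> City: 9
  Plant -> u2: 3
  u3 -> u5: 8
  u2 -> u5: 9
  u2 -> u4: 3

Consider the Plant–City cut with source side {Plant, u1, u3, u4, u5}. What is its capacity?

Edges leaving {Plant, u1, u3, u4, u5}: Plant→u2 (3), u4→City (9), u5→City (5).
Cut capacity = 3 + 9 + 5 = 17.

17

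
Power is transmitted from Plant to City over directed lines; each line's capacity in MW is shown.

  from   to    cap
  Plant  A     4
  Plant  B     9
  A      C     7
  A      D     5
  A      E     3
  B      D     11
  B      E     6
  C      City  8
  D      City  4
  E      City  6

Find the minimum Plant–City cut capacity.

Augment Plant→A→C→City: bottleneck 4, flow now 4.
Augment Plant→B→D→City: bottleneck 4, flow now 8.
Augment Plant→B→E→City: bottleneck 5, flow now 13.
No augmenting path remains; maximum flow = 13.
By max-flow min-cut, the minimum cut capacity equals the max flow.
In the residual graph, reachable from Plant: {Plant}.
Min-cut edges: Plant→A (4), Plant→B (9); capacity 4 + 9 = 13.

13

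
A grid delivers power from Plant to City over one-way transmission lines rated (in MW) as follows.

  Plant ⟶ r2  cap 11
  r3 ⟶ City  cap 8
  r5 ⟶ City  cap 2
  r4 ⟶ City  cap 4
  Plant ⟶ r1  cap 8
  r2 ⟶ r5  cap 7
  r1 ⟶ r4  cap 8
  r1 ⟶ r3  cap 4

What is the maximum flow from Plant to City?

10

Augment Plant→r1→r3→City: bottleneck 4, flow now 4.
Augment Plant→r1→r4→City: bottleneck 4, flow now 8.
Augment Plant→r2→r5→City: bottleneck 2, flow now 10.
No augmenting path remains; maximum flow = 10.
In the residual graph, reachable from Plant: {Plant, r2, r5}.
Min-cut edges: Plant→r1 (8), r5→City (2); capacity 8 + 2 = 10.
This cut is saturated, so no flow can exceed 10.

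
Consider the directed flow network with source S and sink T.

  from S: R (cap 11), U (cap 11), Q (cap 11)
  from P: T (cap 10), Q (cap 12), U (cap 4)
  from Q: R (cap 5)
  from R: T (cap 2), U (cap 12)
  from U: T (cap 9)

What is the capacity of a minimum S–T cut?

11

Augment S→R→T: bottleneck 2, flow now 2.
Augment S→U→T: bottleneck 9, flow now 11.
No augmenting path remains; maximum flow = 11.
By max-flow min-cut, the minimum cut capacity equals the max flow.
In the residual graph, reachable from S: {S, Q, R, U}.
Min-cut edges: R→T (2), U→T (9); capacity 2 + 9 = 11.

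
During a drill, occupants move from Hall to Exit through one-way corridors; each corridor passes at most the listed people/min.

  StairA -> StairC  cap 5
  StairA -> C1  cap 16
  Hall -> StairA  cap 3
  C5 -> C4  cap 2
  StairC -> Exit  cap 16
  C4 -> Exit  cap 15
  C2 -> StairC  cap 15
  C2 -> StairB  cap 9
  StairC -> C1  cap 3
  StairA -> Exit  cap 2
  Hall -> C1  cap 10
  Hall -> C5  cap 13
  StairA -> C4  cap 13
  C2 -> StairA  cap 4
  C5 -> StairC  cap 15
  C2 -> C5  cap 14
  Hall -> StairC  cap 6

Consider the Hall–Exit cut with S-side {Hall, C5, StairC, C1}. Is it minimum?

Yes — it is a minimum cut (capacity 21).

Given cut capacity: 3 + 2 + 16 = 21.
Augment Hall→StairA→Exit: bottleneck 2, flow now 2.
Augment Hall→StairC→Exit: bottleneck 6, flow now 8.
Augment Hall→StairA→C4→Exit: bottleneck 1, flow now 9.
Augment Hall→C5→C4→Exit: bottleneck 2, flow now 11.
Augment Hall→C5→StairC→Exit: bottleneck 10, flow now 21.
No augmenting path remains; maximum flow = 21.
Cut capacity 21 equals the max flow, so it is a minimum cut.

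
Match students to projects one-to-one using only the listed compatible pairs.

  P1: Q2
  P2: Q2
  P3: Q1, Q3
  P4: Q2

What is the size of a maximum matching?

Unit-capacity flow: source→left, listed edges, right→sink; max matching = max flow.
Augmenting path P1→Q2 (+1); matched 1.
Augmenting path P3→Q1 (+1); matched 2.
No augmenting path remains; maximum matching = 2.
König certificate: {P3, Q2} is a vertex cover of size 2 (every listed pair touches it), so no matching can be larger.

2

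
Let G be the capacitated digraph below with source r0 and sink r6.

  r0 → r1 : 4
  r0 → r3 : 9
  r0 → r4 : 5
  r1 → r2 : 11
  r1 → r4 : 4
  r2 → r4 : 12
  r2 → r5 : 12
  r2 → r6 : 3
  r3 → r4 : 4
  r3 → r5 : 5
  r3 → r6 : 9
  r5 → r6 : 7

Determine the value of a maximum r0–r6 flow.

Augment r0→r3→r6: bottleneck 9, flow now 9.
Augment r0→r1→r2→r6: bottleneck 3, flow now 12.
Augment r0→r1→r2→r5→r6: bottleneck 1, flow now 13.
No augmenting path remains; maximum flow = 13.
In the residual graph, reachable from r0: {r0, r4}.
Min-cut edges: r0→r1 (4), r0→r3 (9); capacity 4 + 9 = 13.
This cut is saturated, so no flow can exceed 13.

13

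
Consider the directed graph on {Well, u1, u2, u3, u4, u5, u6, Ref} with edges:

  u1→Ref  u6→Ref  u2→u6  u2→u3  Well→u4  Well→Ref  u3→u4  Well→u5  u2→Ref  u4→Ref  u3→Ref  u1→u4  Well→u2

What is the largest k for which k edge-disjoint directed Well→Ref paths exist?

3

Assign every edge capacity 1; by Menger, the answer equals the max flow.
Path Well→Ref (+1); total 1.
Path Well→u2→Ref (+1); total 2.
Path Well→u4→Ref (+1); total 3.
No residual Well→Ref path; max flow = 3.
Certifying cut of size 3: {Well→Ref, Well→u2, Well→u4}.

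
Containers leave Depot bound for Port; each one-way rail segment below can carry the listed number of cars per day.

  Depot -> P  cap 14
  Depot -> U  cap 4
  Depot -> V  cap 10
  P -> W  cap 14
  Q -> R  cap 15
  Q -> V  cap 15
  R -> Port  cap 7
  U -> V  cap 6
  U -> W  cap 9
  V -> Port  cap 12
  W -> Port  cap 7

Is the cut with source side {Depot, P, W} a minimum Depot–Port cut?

Given cut capacity: 4 + 10 + 7 = 21.
Augment Depot→V→Port: bottleneck 10, flow now 10.
Augment Depot→P→W→Port: bottleneck 7, flow now 17.
Augment Depot→U→V→Port: bottleneck 2, flow now 19.
No augmenting path remains; maximum flow = 19.
In the residual graph, reachable from Depot: {Depot, P, U, V, W}.
Min-cut edges: V→Port (12), W→Port (7); capacity 12 + 7 = 19.
Cut capacity 21 exceeds the max flow 19, so it is not minimum.

No — its capacity is 21, but the minimum cut has capacity 19.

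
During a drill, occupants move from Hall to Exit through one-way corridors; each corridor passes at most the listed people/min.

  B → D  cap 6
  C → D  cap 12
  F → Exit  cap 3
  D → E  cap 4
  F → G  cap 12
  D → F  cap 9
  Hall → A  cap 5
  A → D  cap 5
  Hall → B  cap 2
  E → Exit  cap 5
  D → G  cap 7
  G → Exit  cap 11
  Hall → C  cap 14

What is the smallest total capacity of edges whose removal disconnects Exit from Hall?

18

Augment Hall→A→D→E→Exit: bottleneck 4, flow now 4.
Augment Hall→A→D→F→Exit: bottleneck 1, flow now 5.
Augment Hall→B→D→F→Exit: bottleneck 2, flow now 7.
Augment Hall→C→D→G→Exit: bottleneck 7, flow now 14.
Augment Hall→C→D→F→G→Exit: bottleneck 4, flow now 18.
No augmenting path remains; maximum flow = 18.
By max-flow min-cut, the minimum cut capacity equals the max flow.
In the residual graph, reachable from Hall: {Hall, A, B, C, D, F, G}.
Min-cut edges: D→E (4), F→Exit (3), G→Exit (11); capacity 4 + 3 + 11 = 18.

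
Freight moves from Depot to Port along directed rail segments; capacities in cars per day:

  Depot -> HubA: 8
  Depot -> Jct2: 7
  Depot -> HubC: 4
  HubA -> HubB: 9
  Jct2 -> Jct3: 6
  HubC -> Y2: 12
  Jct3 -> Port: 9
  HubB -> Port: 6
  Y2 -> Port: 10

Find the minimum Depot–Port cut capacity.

Augment Depot→HubA→HubB→Port: bottleneck 6, flow now 6.
Augment Depot→Jct2→Jct3→Port: bottleneck 6, flow now 12.
Augment Depot→HubC→Y2→Port: bottleneck 4, flow now 16.
No augmenting path remains; maximum flow = 16.
By max-flow min-cut, the minimum cut capacity equals the max flow.
In the residual graph, reachable from Depot: {Depot, HubA, Jct2, HubB}.
Min-cut edges: Depot→HubC (4), Jct2→Jct3 (6), HubB→Port (6); capacity 4 + 6 + 6 = 16.

16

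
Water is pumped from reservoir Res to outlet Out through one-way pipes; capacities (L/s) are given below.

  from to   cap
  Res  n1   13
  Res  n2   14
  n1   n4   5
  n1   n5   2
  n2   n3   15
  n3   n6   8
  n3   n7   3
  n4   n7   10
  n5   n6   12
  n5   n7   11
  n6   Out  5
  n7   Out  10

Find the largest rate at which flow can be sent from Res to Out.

Augment Res→n1→n4→n7→Out: bottleneck 5, flow now 5.
Augment Res→n1→n5→n6→Out: bottleneck 2, flow now 7.
Augment Res→n2→n3→n6→Out: bottleneck 3, flow now 10.
Augment Res→n2→n3→n7→Out: bottleneck 3, flow now 13.
Augment Res→n2→n3→n6→n5→n7→Out: bottleneck 2, flow now 15. (uses reverse residual edge)
No augmenting path remains; maximum flow = 15.
In the residual graph, reachable from Res: {Res, n1, n2, n3, n6}.
Min-cut edges: n1→n4 (5), n1→n5 (2), n3→n7 (3), n6→Out (5); capacity 5 + 2 + 3 + 5 = 15.
This cut is saturated, so no flow can exceed 15.

15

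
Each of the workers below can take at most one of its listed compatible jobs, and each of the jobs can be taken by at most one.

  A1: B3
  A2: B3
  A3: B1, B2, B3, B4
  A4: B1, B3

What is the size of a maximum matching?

Unit-capacity flow: source→left, listed edges, right→sink; max matching = max flow.
Augmenting path A1→B3 (+1); matched 1.
Augmenting path A3→B1 (+1); matched 2.
Augmenting path A4→B1→A3→B2 (+1); matched 3.
No augmenting path remains; maximum matching = 3.
König certificate: {A3, A4, B3} is a vertex cover of size 3 (every listed pair touches it), so no matching can be larger.

3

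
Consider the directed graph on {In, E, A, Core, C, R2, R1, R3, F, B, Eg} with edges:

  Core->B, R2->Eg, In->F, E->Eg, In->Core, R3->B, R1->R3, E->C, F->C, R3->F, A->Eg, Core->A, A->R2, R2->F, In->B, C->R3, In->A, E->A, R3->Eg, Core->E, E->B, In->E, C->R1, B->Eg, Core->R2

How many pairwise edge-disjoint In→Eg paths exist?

5

Assign every edge capacity 1; by Menger, the answer equals the max flow.
Path In→E→Eg (+1); total 1.
Path In→A→Eg (+1); total 2.
Path In→B→Eg (+1); total 3.
Path In→Core→R2→Eg (+1); total 4.
Path In→F→C→R3→Eg (+1); total 5.
No residual In→Eg path; max flow = 5.
Certifying cut of size 5: {In→A, In→B, In→Core, In→E, In→F}.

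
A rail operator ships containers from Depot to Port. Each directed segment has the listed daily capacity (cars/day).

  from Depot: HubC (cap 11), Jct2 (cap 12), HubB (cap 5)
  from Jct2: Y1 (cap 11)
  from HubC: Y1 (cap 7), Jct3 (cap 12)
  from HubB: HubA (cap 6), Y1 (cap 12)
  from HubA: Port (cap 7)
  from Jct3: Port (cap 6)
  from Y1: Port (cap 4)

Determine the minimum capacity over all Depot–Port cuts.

15

Augment Depot→Jct2→Y1→Port: bottleneck 4, flow now 4.
Augment Depot→HubC→Jct3→Port: bottleneck 6, flow now 10.
Augment Depot→HubB→HubA→Port: bottleneck 5, flow now 15.
No augmenting path remains; maximum flow = 15.
By max-flow min-cut, the minimum cut capacity equals the max flow.
In the residual graph, reachable from Depot: {Depot, Jct2, HubC, Jct3, Y1}.
Min-cut edges: Depot→HubB (5), Jct3→Port (6), Y1→Port (4); capacity 5 + 6 + 4 = 15.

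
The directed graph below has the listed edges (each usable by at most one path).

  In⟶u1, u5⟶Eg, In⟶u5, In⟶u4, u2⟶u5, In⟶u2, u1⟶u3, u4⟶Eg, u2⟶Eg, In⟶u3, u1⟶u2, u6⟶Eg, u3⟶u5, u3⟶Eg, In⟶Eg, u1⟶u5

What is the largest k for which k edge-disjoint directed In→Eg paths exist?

Assign every edge capacity 1; by Menger, the answer equals the max flow.
Path In→Eg (+1); total 1.
Path In→u2→Eg (+1); total 2.
Path In→u3→Eg (+1); total 3.
Path In→u4→Eg (+1); total 4.
Path In→u5→Eg (+1); total 5.
No residual In→Eg path; max flow = 5.
Certifying cut of size 5: {In→Eg, In→u4, u2→Eg, u3→Eg, u5→Eg}.

5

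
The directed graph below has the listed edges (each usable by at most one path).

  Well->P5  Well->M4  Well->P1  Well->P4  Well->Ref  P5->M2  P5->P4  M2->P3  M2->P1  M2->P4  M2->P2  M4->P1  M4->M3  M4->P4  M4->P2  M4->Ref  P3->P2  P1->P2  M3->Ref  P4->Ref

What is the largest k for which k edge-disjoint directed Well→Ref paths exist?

Assign every edge capacity 1; by Menger, the answer equals the max flow.
Path Well→Ref (+1); total 1.
Path Well→M4→Ref (+1); total 2.
Path Well→P4→Ref (+1); total 3.
No residual Well→Ref path; max flow = 3.
Certifying cut of size 3: {P4→Ref, Well→M4, Well→Ref}.

3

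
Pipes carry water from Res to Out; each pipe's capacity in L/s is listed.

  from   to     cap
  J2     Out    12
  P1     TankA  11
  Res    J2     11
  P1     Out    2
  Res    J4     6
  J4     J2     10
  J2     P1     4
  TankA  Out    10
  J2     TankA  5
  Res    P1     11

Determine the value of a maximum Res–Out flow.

Augment Res→J2→Out: bottleneck 11, flow now 11.
Augment Res→P1→Out: bottleneck 2, flow now 13.
Augment Res→J4→J2→Out: bottleneck 1, flow now 14.
Augment Res→P1→TankA→Out: bottleneck 9, flow now 23.
Augment Res→J4→J2→TankA→Out: bottleneck 1, flow now 24.
No augmenting path remains; maximum flow = 24.
In the residual graph, reachable from Res: {Res, J4, J2, P1, TankA}.
Min-cut edges: J2→Out (12), P1→Out (2), TankA→Out (10); capacity 12 + 2 + 10 = 24.
This cut is saturated, so no flow can exceed 24.

24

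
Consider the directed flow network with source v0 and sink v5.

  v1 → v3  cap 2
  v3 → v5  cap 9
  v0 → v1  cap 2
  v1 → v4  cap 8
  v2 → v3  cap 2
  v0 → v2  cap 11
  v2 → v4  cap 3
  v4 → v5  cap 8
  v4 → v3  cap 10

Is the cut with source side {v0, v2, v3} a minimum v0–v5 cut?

Given cut capacity: 2 + 3 + 9 = 14.
Augment v0→v1→v3→v5: bottleneck 2, flow now 2.
Augment v0→v2→v3→v5: bottleneck 2, flow now 4.
Augment v0→v2→v4→v5: bottleneck 3, flow now 7.
No augmenting path remains; maximum flow = 7.
In the residual graph, reachable from v0: {v0, v2}.
Min-cut edges: v0→v1 (2), v2→v3 (2), v2→v4 (3); capacity 2 + 2 + 3 = 7.
Cut capacity 14 exceeds the max flow 7, so it is not minimum.

No — its capacity is 14, but the minimum cut has capacity 7.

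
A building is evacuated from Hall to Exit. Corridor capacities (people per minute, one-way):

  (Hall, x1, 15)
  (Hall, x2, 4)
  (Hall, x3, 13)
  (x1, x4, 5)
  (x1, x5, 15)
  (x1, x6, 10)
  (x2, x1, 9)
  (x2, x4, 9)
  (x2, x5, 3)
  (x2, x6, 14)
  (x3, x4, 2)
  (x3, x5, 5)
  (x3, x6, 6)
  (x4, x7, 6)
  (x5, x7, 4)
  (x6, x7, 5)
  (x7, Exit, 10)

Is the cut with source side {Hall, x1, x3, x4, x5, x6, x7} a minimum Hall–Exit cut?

No — its capacity is 14, but the minimum cut has capacity 10.

Given cut capacity: 4 + 10 = 14.
Augment Hall→x1→x4→x7→Exit: bottleneck 5, flow now 5.
Augment Hall→x1→x5→x7→Exit: bottleneck 4, flow now 9.
Augment Hall→x1→x6→x7→Exit: bottleneck 1, flow now 10.
No augmenting path remains; maximum flow = 10.
In the residual graph, reachable from Hall: {Hall, x1, x2, x3, x4, x5, x6, x7}.
Min-cut edges: x7→Exit (10); capacity 10 = 10.
Cut capacity 14 exceeds the max flow 10, so it is not minimum.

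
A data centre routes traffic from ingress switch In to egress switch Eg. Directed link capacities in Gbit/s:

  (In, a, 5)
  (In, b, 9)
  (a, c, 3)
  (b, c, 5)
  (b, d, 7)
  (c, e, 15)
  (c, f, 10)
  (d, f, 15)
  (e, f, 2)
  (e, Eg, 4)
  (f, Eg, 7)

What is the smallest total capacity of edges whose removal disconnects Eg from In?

Augment In→a→c→e→Eg: bottleneck 3, flow now 3.
Augment In→b→c→e→Eg: bottleneck 1, flow now 4.
Augment In→b→c→f→Eg: bottleneck 4, flow now 8.
Augment In→b→d→f→Eg: bottleneck 3, flow now 11.
No augmenting path remains; maximum flow = 11.
By max-flow min-cut, the minimum cut capacity equals the max flow.
In the residual graph, reachable from In: {In, a, b, c, d, e, f}.
Min-cut edges: e→Eg (4), f→Eg (7); capacity 4 + 7 = 11.

11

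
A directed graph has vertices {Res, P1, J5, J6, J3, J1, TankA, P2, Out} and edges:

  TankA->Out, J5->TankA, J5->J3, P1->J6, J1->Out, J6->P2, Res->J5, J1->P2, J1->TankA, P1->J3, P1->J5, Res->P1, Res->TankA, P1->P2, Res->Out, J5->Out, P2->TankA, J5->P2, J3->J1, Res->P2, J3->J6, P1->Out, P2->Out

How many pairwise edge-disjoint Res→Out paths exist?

Assign every edge capacity 1; by Menger, the answer equals the max flow.
Path Res→Out (+1); total 1.
Path Res→P1→Out (+1); total 2.
Path Res→J5→Out (+1); total 3.
Path Res→TankA→Out (+1); total 4.
Path Res→P2→Out (+1); total 5.
No residual Res→Out path; max flow = 5.
Certifying cut of size 5: {Res→J5, Res→Out, Res→P1, Res→P2, Res→TankA}.

5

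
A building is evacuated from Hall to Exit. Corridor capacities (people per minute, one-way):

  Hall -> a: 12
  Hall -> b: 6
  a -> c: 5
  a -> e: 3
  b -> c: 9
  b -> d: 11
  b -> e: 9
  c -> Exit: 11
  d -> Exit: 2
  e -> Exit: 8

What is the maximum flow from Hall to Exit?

14

Augment Hall→a→c→Exit: bottleneck 5, flow now 5.
Augment Hall→a→e→Exit: bottleneck 3, flow now 8.
Augment Hall→b→c→Exit: bottleneck 6, flow now 14.
No augmenting path remains; maximum flow = 14.
In the residual graph, reachable from Hall: {Hall, a}.
Min-cut edges: Hall→b (6), a→c (5), a→e (3); capacity 6 + 5 + 3 = 14.
This cut is saturated, so no flow can exceed 14.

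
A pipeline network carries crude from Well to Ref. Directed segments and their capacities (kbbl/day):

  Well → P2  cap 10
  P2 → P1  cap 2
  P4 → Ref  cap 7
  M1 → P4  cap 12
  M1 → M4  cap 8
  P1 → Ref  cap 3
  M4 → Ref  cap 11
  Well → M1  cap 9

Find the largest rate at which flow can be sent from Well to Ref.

Augment Well→M1→M4→Ref: bottleneck 8, flow now 8.
Augment Well→M1→P4→Ref: bottleneck 1, flow now 9.
Augment Well→P2→P1→Ref: bottleneck 2, flow now 11.
No augmenting path remains; maximum flow = 11.
In the residual graph, reachable from Well: {Well, P2}.
Min-cut edges: Well→M1 (9), P2→P1 (2); capacity 9 + 2 = 11.
This cut is saturated, so no flow can exceed 11.

11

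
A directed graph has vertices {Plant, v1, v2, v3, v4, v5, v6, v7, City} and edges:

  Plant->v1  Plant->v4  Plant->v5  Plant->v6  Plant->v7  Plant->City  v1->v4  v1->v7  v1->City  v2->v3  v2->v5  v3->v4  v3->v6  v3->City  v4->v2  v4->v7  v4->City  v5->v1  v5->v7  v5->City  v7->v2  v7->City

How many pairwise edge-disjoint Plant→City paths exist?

5

Assign every edge capacity 1; by Menger, the answer equals the max flow.
Path Plant→City (+1); total 1.
Path Plant→v1→City (+1); total 2.
Path Plant→v4→City (+1); total 3.
Path Plant→v5→City (+1); total 4.
Path Plant→v7→City (+1); total 5.
No residual Plant→City path; max flow = 5.
Certifying cut of size 5: {Plant→City, Plant→v1, Plant→v4, Plant→v5, Plant→v7}.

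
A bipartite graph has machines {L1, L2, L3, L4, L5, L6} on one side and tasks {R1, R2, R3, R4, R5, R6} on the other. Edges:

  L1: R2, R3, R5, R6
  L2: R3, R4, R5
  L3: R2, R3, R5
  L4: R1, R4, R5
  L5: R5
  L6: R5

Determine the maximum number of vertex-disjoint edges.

5

Unit-capacity flow: source→left, listed edges, right→sink; max matching = max flow.
Augmenting path L1→R2 (+1); matched 1.
Augmenting path L2→R3 (+1); matched 2.
Augmenting path L3→R5 (+1); matched 3.
Augmenting path L4→R1 (+1); matched 4.
Augmenting path L5→R5→L3→R2→L1→R6 (+1); matched 5.
No augmenting path remains; maximum matching = 5.
König certificate: {L1, L2, L3, L4, R5} is a vertex cover of size 5 (every listed pair touches it), so no matching can be larger.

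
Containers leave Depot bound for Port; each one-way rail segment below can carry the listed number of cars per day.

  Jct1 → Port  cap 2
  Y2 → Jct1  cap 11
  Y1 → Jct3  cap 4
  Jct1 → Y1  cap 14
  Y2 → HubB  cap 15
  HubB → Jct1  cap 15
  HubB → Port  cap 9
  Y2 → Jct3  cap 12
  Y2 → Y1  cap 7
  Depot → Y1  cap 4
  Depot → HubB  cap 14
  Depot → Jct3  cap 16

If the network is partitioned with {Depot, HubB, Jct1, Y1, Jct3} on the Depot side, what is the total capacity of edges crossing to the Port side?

11

Edges leaving {Depot, HubB, Jct1, Y1, Jct3}: HubB→Port (9), Jct1→Port (2).
Cut capacity = 9 + 2 = 11.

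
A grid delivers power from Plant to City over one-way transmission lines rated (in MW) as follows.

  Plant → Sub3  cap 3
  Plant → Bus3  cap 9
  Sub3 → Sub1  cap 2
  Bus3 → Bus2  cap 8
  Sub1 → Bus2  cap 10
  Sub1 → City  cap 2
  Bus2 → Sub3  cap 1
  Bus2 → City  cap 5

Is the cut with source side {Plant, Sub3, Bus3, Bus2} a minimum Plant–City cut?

Yes — it is a minimum cut (capacity 7).

Given cut capacity: 2 + 5 = 7.
Augment Plant→Sub3→Sub1→City: bottleneck 2, flow now 2.
Augment Plant→Bus3→Bus2→City: bottleneck 5, flow now 7.
No augmenting path remains; maximum flow = 7.
Cut capacity 7 equals the max flow, so it is a minimum cut.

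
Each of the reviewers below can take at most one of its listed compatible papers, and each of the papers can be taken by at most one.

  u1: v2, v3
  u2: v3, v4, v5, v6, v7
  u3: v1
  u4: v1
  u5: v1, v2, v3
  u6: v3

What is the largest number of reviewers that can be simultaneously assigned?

4

Unit-capacity flow: source→left, listed edges, right→sink; max matching = max flow.
Augmenting path u1→v2 (+1); matched 1.
Augmenting path u2→v3 (+1); matched 2.
Augmenting path u3→v1 (+1); matched 3.
Augmenting path u5→v3→u2→v4 (+1); matched 4.
No augmenting path remains; maximum matching = 4.
König certificate: {u2, v1, v2, v3} is a vertex cover of size 4 (every listed pair touches it), so no matching can be larger.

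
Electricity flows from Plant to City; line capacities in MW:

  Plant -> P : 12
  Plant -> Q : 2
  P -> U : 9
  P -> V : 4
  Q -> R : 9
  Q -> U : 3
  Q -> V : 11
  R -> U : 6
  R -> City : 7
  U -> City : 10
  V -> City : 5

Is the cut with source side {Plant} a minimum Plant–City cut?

Given cut capacity: 12 + 2 = 14.
Augment Plant→P→U→City: bottleneck 9, flow now 9.
Augment Plant→P→V→City: bottleneck 3, flow now 12.
Augment Plant→Q→R→City: bottleneck 2, flow now 14.
No augmenting path remains; maximum flow = 14.
Cut capacity 14 equals the max flow, so it is a minimum cut.

Yes — it is a minimum cut (capacity 14).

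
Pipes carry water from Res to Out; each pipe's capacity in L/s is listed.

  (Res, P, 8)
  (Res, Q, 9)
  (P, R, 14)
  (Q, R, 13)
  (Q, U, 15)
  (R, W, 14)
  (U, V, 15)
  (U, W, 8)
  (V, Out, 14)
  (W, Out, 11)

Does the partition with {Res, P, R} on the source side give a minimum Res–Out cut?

No — its capacity is 23, but the minimum cut has capacity 17.

Given cut capacity: 9 + 14 = 23.
Augment Res→P→R→W→Out: bottleneck 8, flow now 8.
Augment Res→Q→R→W→Out: bottleneck 3, flow now 11.
Augment Res→Q→U→V→Out: bottleneck 6, flow now 17.
No augmenting path remains; maximum flow = 17.
In the residual graph, reachable from Res: {Res}.
Min-cut edges: Res→P (8), Res→Q (9); capacity 8 + 9 = 17.
Cut capacity 23 exceeds the max flow 17, so it is not minimum.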